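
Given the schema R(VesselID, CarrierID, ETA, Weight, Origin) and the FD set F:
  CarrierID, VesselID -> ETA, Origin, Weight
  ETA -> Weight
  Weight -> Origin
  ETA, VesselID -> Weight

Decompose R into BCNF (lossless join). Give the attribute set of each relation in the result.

Candidate key of the original relation: {CarrierID, VesselID}.
In {CarrierID, ETA, Origin, VesselID, Weight}, {ETA} is not a superkey ({ETA}⁺ restricted to this set is {ETA, Origin, Weight}), so split on ETA -> Origin, Weight into {ETA, Origin, Weight} and {CarrierID, ETA, VesselID}.
In {ETA, Origin, Weight}, {Weight} is not a superkey ({Weight}⁺ restricted to this set is {Origin, Weight}), so split on Weight -> Origin into {Origin, Weight} and {ETA, Weight}.
{Origin, Weight}: every determinant is a superkey — BCNF.
{ETA, Weight}: every determinant is a superkey — BCNF.
{CarrierID, ETA, VesselID}: every determinant is a superkey — BCNF.

{CarrierID, ETA, VesselID}; {ETA, Weight}; {Origin, Weight}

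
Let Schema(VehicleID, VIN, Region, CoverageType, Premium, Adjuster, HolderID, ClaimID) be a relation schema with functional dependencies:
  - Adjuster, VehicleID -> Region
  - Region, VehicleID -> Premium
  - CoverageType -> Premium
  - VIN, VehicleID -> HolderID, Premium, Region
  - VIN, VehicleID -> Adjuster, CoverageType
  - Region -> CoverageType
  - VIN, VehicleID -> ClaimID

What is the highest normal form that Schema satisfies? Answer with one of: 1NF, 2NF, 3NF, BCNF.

2NF

Candidate key: {VIN, VehicleID}. Prime attributes: {VIN, VehicleID}.
For Adjuster, VehicleID -> Region we have {Adjuster, VehicleID}⁺ = {Adjuster, CoverageType, Premium, Region, VehicleID}; {Adjuster, VehicleID} is not a superkey, so BCNF fails.
Adjuster, VehicleID -> Region has non-prime {Region} on the right and a non-superkey on the left, so 3NF fails.
No proper subset of a key has a non-prime attribute in its closure, so there is no partial dependency; 2NF holds.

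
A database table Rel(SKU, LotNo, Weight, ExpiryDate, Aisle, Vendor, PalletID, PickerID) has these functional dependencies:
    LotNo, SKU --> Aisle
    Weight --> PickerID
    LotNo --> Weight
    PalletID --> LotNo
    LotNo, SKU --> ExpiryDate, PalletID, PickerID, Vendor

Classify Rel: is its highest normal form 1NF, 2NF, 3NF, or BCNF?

Candidate keys: {LotNo, SKU}, {PalletID, SKU}. Prime attributes: {LotNo, PalletID, SKU}.
For Weight --> PickerID we have {Weight}⁺ = {PickerID, Weight}; {Weight} is not a superkey, so BCNF fails.
Weight --> PickerID determines the non-prime attribute {PickerID} from a non-superkey — 3NF is violated.
{LotNo} is a proper subset of the key {LotNo, SKU}, and {LotNo}⁺ contains the non-prime attributes {PickerID, Weight} — a partial dependency, so 2NF is violated.

1NF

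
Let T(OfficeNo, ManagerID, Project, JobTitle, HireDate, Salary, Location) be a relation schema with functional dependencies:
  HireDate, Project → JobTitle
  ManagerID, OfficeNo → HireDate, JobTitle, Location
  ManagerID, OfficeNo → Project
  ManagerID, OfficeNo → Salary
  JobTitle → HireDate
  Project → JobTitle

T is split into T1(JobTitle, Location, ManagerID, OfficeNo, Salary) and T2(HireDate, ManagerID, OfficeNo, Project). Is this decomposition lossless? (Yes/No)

T1 ∩ T2 = {ManagerID, OfficeNo}; its closure under F is {HireDate, JobTitle, Location, ManagerID, OfficeNo, Project, Salary}.
This includes all of T1, so the common attributes are a superkey of T1 — the join is lossless.

Yes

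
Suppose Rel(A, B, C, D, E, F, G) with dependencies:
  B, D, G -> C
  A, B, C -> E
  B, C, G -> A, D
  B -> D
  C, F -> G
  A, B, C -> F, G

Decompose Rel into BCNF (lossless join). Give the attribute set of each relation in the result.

Candidate keys of the original relation: {A, B, C}, {B, C, F}, {B, G}.
In {A, B, C, D, E, F, G}, {B} is not a superkey ({B}⁺ restricted to this set is {B, D}), so split on B -> D into {B, D} and {A, B, C, E, F, G}.
{B, D} is in BCNF.
In {A, B, C, E, F, G}, {C, F} is not a superkey ({C, F}⁺ restricted to this set is {C, F, G}), so split on C, F -> G into {C, F, G} and {A, B, C, E, F}.
{C, F, G} is in BCNF.
{A, B, C, E, F} is in BCNF.

{A, B, C, E, F}; {B, D}; {C, F, G}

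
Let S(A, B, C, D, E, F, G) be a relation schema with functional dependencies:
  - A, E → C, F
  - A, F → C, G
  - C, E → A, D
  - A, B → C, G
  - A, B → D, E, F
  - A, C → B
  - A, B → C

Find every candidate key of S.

{A, B}, {A, C}, {A, E}, {A, F}, {C, E}

{A, B} is a candidate key since {A, B}⁺ = {A, B, C, D, E, F, G} covers every attribute.
{A, C} is a candidate key since {A, C}⁺ = {A, B, C, D, E, F, G} covers every attribute.
{A, E} is a candidate key since {A, E}⁺ = {A, B, C, D, E, F, G} covers every attribute.
{A, F} is a candidate key since {A, F}⁺ = {A, B, C, D, E, F, G} covers every attribute.
{C, E} is a candidate key since {C, E}⁺ = {A, B, C, D, E, F, G} covers every attribute.
No proper subset of any of these is a key, and no other minimal superkey exists.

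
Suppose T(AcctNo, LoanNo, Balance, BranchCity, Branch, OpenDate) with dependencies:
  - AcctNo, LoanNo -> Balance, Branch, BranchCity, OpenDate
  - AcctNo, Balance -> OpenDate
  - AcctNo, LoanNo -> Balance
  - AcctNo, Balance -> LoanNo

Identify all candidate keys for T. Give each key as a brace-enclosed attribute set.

Attributes never on any right-hand side: {AcctNo} — every candidate key must contain it.
{AcctNo, Balance}⁺ = {AcctNo, Balance, Branch, BranchCity, LoanNo, OpenDate}, which is every attribute, so {AcctNo, Balance} is a candidate key.
{AcctNo, LoanNo}⁺ = {AcctNo, Balance, Branch, BranchCity, LoanNo, OpenDate}, which is every attribute, so {AcctNo, LoanNo} is a candidate key.
These are minimal and exhaustive — every other superkey contains one of them.

{AcctNo, Balance}, {AcctNo, LoanNo}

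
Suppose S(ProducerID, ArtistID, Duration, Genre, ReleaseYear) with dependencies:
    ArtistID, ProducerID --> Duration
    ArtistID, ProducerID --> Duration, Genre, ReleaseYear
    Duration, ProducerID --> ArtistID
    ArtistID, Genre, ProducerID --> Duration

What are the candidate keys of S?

{ArtistID, ProducerID}, {Duration, ProducerID}

Attributes never on any right-hand side: {ProducerID} — every candidate key must contain it.
Closure of {ArtistID, ProducerID} is {ArtistID, Duration, Genre, ProducerID, ReleaseYear}, the whole schema; {ArtistID, ProducerID} is a candidate key.
Closure of {Duration, ProducerID} is {ArtistID, Duration, Genre, ProducerID, ReleaseYear}, the whole schema; {Duration, ProducerID} is a candidate key.
No proper subset of any of these is a key, and no other minimal superkey exists.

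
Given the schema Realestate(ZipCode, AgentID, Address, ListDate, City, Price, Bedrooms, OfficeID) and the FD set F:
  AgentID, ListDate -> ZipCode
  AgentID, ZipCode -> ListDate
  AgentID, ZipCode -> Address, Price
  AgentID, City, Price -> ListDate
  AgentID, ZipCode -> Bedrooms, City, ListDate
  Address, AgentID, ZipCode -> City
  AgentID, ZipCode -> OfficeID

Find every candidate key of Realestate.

{AgentID} never appears on the right of any FD, so every key must include it.
Closure of {AgentID, ListDate} is {Address, AgentID, Bedrooms, City, ListDate, OfficeID, Price, ZipCode}, the whole schema; {AgentID, ListDate} is a candidate key.
Closure of {AgentID, ZipCode} is {Address, AgentID, Bedrooms, City, ListDate, OfficeID, Price, ZipCode}, the whole schema; {AgentID, ZipCode} is a candidate key.
Closure of {AgentID, City, Price} is {Address, AgentID, Bedrooms, City, ListDate, OfficeID, Price, ZipCode}, the whole schema; {AgentID, City, Price} is a candidate key.
Any other superkey properly contains one of these, so there are no further candidate keys.

{AgentID, City, Price}, {AgentID, ListDate}, {AgentID, ZipCode}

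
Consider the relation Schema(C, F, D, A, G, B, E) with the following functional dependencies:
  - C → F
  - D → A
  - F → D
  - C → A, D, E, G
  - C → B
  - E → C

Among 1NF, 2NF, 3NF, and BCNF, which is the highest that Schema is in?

2NF

Candidate keys: {C}, {E}. Prime attributes: {C, E}.
For D → A we have {D}⁺ = {A, D}; {D} is not a superkey, so BCNF fails.
Because {A} is non-prime and the left side of D → A is not a superkey, the relation is not in 3NF.
Every candidate key is a single attribute, so no partial dependency is possible; 2NF holds.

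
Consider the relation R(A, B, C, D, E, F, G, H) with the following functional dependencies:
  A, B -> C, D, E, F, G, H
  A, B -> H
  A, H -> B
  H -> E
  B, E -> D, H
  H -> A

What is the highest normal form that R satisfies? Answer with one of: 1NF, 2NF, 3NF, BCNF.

Candidate keys: {A, B}, {B, E}, {H}. Prime attributes: {A, B, E, H}.
Every FD has a superkey on the left, so the relation is in BCNF.

BCNF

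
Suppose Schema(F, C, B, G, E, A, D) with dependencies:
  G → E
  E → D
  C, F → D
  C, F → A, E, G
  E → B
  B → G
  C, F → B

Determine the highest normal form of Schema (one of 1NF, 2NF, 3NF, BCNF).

2NF

Candidate key: {C, F}. Prime attributes: {C, F}.
G → E: {G}⁺ = {B, D, E, G}, which is not all of the attributes, so the left side is not a superkey — BCNF is violated.
Because {E} is non-prime and the left side of G → E is not a superkey, the relation is not in 3NF.
No non-prime attribute depends on a proper subset of any candidate key, so 2NF holds.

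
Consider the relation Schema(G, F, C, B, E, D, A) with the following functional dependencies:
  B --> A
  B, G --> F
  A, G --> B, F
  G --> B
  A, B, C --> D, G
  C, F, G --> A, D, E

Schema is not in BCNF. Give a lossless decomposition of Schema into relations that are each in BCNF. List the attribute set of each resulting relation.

{A, B}; {B, F, G}; {C, D, E, G}

Candidate keys of the original relation: {B, C}, {C, G}.
{A, B, C, D, E, F, G}: {B} determines {A, B} here but is not a superkey — split on B --> A, giving {A, B} and {B, C, D, E, F, G}.
{A, B} has no BCNF violation.
{B, C, D, E, F, G}: {B, G} determines {B, F, G} here but is not a superkey — split on B, G --> F, giving {B, F, G} and {B, C, D, E, G}.
{B, F, G} has no BCNF violation.
{B, C, D, E, G}: {G} determines {B, G} here but is not a superkey — split on G --> B, giving {B, G} and {C, D, E, G}.
{B, G} has no BCNF violation.
{C, D, E, G} has no BCNF violation.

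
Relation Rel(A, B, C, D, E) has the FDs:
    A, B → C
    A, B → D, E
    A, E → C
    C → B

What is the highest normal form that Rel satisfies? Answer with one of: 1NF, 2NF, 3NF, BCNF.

3NF

Candidate keys: {A, B}, {A, C}, {A, E}. Prime attributes: {A, B, C, E}.
For C → B we have {C}⁺ = {B, C}; {C} is not a superkey, so BCNF fails.
Since {B} ⊆ prime attributes and every other non-superkey FD also has a prime right side, the schema is in 3NF.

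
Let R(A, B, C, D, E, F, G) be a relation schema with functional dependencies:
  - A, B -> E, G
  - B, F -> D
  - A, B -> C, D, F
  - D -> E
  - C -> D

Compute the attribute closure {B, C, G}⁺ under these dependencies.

Start with {B, C, G}.
C -> D applies; add {D} → now {B, C, D, G}.
D -> E applies; add {E} → now {B, C, D, E, G}.
No further FD applies.

{B, C, D, E, G}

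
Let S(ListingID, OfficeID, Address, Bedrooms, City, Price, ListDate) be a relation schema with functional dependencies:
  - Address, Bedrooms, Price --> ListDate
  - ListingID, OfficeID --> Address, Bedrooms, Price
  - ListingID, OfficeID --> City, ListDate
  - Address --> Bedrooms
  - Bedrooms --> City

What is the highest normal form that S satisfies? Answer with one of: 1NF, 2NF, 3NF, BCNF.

Candidate key: {ListingID, OfficeID}. Prime attributes: {ListingID, OfficeID}.
Address, Bedrooms, Price --> ListDate breaks BCNF: {Address, Bedrooms, Price}⁺ = {Address, Bedrooms, City, ListDate, Price}, so {Address, Bedrooms, Price} is not a superkey.
Address, Bedrooms, Price --> ListDate determines the non-prime attribute {ListDate} from a non-superkey — 3NF is violated.
No proper subset of a key has a non-prime attribute in its closure, so there is no partial dependency; 2NF holds.

2NF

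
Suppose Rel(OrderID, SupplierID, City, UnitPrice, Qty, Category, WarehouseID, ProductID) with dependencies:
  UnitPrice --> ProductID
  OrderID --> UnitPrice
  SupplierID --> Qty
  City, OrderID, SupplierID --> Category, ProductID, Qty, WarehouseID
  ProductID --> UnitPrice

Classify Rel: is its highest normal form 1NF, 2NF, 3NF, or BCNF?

Candidate key: {City, OrderID, SupplierID}. Prime attributes: {City, OrderID, SupplierID}.
For UnitPrice --> ProductID we have {UnitPrice}⁺ = {ProductID, UnitPrice}; {UnitPrice} is not a superkey, so BCNF fails.
UnitPrice --> ProductID has non-prime {ProductID} on the right and a non-superkey on the left, so 3NF fails.
{OrderID} is a proper subset of the key {City, OrderID, SupplierID}, and {OrderID}⁺ contains the non-prime attributes {ProductID, UnitPrice} — a partial dependency, so 2NF is violated.

1NF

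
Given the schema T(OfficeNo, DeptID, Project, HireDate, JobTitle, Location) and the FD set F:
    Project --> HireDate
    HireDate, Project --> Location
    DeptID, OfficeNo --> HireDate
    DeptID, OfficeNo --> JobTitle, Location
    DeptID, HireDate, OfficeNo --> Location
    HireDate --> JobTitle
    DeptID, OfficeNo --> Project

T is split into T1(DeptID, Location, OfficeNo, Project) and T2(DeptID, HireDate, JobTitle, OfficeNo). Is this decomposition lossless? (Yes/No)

The shared attributes are {DeptID, OfficeNo} and {DeptID, OfficeNo}⁺ = {DeptID, HireDate, JobTitle, Location, OfficeNo, Project}.
T1 is contained in that closure, so T1 ∩ T2 --> T1 holds and the join is lossless.

Yes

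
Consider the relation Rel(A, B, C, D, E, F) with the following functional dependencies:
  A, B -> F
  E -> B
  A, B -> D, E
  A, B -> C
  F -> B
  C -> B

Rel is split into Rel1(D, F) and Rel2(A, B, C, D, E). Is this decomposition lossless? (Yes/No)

The shared attributes are {D} and {D}⁺ = {D}.
The closure covers neither Rel1 nor Rel2 entirely; the join is not lossless.

No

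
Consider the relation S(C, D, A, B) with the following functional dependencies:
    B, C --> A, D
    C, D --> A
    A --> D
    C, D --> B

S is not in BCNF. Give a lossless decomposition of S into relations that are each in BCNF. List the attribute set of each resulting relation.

{A, B, C}; {A, D}

Candidate keys of the original relation: {A, C}, {B, C}, {C, D}.
{A, B, C, D}: {A} determines {A, D} here but is not a superkey — split on A --> D, giving {A, D} and {A, B, C}.
{A, D} has no BCNF violation.
{A, B, C} has no BCNF violation.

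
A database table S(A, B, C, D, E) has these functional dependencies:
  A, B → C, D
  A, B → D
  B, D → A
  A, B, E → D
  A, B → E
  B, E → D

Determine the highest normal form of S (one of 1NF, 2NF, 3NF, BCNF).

BCNF

Candidate keys: {A, B}, {B, D}, {B, E}. Prime attributes: {A, B, D, E}.
The left-hand side of every FD is a superkey, so BCNF is satisfied.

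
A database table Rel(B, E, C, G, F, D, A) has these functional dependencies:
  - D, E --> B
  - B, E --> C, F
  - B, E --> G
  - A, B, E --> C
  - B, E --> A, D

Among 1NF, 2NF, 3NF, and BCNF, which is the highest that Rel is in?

BCNF

Candidate keys: {B, E}, {D, E}. Prime attributes: {B, D, E}.
The left-hand side of every FD is a superkey, so BCNF is satisfied.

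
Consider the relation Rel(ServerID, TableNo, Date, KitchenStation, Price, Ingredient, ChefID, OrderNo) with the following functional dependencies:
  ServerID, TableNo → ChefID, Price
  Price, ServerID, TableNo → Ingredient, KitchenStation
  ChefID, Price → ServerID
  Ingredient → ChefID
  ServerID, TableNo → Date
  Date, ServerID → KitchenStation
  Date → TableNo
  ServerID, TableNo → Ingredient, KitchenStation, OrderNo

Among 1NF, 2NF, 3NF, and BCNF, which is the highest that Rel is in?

3NF

Candidate keys: {ChefID, Date, Price}, {ChefID, Price, TableNo}, {Date, Ingredient, Price}, {Date, ServerID}, {Ingredient, Price, TableNo}, {ServerID, TableNo}. Prime attributes: {ChefID, Date, Ingredient, Price, ServerID, TableNo}.
ChefID, Price → ServerID breaks BCNF: {ChefID, Price}⁺ = {ChefID, Price, ServerID}, so {ChefID, Price} is not a superkey.
But every attribute on its right side ({ServerID}) is prime, and the same holds for every other non-superkey FD, so 3NF still holds.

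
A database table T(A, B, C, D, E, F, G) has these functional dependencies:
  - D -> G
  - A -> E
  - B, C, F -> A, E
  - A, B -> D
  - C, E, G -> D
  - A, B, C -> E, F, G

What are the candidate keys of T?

{A, B, C}, {B, C, F}

{B, C} never appear on the right of any FD, so every key must include all of them.
{A, B, C}⁺ = {A, B, C, D, E, F, G}, which is every attribute, so {A, B, C} is a candidate key.
{B, C, F}⁺ = {A, B, C, D, E, F, G}, which is every attribute, so {B, C, F} is a candidate key.
Any other superkey properly contains one of these, so there are no further candidate keys.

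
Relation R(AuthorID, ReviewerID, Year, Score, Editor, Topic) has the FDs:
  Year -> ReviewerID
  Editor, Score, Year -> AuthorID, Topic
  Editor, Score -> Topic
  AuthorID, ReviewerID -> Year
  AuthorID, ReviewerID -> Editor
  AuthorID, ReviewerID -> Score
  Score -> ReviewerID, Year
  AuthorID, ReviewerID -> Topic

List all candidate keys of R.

{AuthorID, ReviewerID}, {AuthorID, Score}, {AuthorID, Year}, {Editor, Score}

{AuthorID, ReviewerID}⁺ = {AuthorID, Editor, ReviewerID, Score, Topic, Year} — all of the relation — so {AuthorID, ReviewerID} is a candidate key.
{AuthorID, Score}⁺ = {AuthorID, Editor, ReviewerID, Score, Topic, Year} — all of the relation — so {AuthorID, Score} is a candidate key.
{AuthorID, Year}⁺ = {AuthorID, Editor, ReviewerID, Score, Topic, Year} — all of the relation — so {AuthorID, Year} is a candidate key.
{Editor, Score}⁺ = {AuthorID, Editor, ReviewerID, Score, Topic, Year} — all of the relation — so {Editor, Score} is a candidate key.
Any other superkey properly contains one of these, so there are no further candidate keys.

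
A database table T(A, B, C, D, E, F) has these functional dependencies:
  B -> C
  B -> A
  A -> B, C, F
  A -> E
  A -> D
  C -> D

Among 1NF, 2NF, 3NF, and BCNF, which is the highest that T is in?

2NF

Candidate keys: {A}, {B}. Prime attributes: {A, B}.
C -> D breaks BCNF: {C}⁺ = {C, D}, so {C} is not a superkey.
C -> D has non-prime {D} on the right and a non-superkey on the left, so 3NF fails.
Every candidate key is a single attribute, so no partial dependency is possible; 2NF holds.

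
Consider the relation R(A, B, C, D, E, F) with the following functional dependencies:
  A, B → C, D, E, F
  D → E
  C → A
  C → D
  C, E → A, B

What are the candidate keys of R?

{C}⁺ = {A, B, C, D, E, F}, which is every attribute, so {C} is a candidate key.
{A, B}⁺ = {A, B, C, D, E, F}, which is every attribute, so {A, B} is a candidate key.
These are minimal and exhaustive — every other superkey contains one of them.

{A, B}, {C}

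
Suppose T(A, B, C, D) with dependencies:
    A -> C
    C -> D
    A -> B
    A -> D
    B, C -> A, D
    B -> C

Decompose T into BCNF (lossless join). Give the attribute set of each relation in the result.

{A, B, C}; {C, D}

Candidate keys of the original relation: {A}, {B}.
In {A, B, C, D}, {C} is not a superkey ({C}⁺ restricted to this set is {C, D}), so split on C -> D into {C, D} and {A, B, C}.
{C, D}: every determinant is a superkey — BCNF.
{A, B, C}: every determinant is a superkey — BCNF.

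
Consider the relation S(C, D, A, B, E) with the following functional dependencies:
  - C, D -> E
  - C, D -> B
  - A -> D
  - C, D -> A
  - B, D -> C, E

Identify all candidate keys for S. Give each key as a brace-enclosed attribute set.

Closure of {A, B} is {A, B, C, D, E}, the whole schema; {A, B} is a candidate key.
Closure of {A, C} is {A, B, C, D, E}, the whole schema; {A, C} is a candidate key.
Closure of {B, D} is {A, B, C, D, E}, the whole schema; {B, D} is a candidate key.
Closure of {C, D} is {A, B, C, D, E}, the whole schema; {C, D} is a candidate key.
No proper subset of any of these is a key, and no other minimal superkey exists.

{A, B}, {A, C}, {B, D}, {C, D}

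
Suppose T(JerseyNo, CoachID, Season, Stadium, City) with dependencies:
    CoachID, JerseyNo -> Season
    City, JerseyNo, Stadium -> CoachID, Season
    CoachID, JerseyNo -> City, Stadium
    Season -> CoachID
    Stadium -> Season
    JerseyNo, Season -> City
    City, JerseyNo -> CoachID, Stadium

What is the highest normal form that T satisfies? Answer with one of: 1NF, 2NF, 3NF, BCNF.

3NF

Candidate keys: {City, JerseyNo}, {CoachID, JerseyNo}, {JerseyNo, Season}, {JerseyNo, Stadium}. Prime attributes: {City, CoachID, JerseyNo, Season, Stadium}.
Season -> CoachID breaks BCNF: {Season}⁺ = {CoachID, Season}, so {Season} is not a superkey.
Since {CoachID} ⊆ prime attributes and every other non-superkey FD also has a prime right side, the schema is in 3NF.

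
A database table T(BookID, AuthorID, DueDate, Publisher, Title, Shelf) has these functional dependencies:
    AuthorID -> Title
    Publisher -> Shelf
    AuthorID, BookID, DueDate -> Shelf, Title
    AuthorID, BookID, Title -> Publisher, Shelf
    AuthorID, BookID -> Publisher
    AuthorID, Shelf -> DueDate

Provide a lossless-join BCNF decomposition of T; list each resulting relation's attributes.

{AuthorID, BookID, Publisher}; {AuthorID, DueDate, Publisher}; {AuthorID, Title}; {Publisher, Shelf}

Candidate key of the original relation: {AuthorID, BookID}.
Within {AuthorID, BookID, DueDate, Publisher, Shelf, Title}: {AuthorID}⁺ ∩ {AuthorID, BookID, DueDate, Publisher, Shelf, Title} = {AuthorID, Title}, not the whole set, so AuthorID -> Title violates BCNF; decompose into {AuthorID, Title} and {AuthorID, BookID, DueDate, Publisher, Shelf}.
{AuthorID, Title} is in BCNF.
Within {AuthorID, BookID, DueDate, Publisher, Shelf}: {Publisher}⁺ ∩ {AuthorID, BookID, DueDate, Publisher, Shelf} = {Publisher, Shelf}, not the whole set, so Publisher -> Shelf violates BCNF; decompose into {Publisher, Shelf} and {AuthorID, BookID, DueDate, Publisher}.
{Publisher, Shelf} is in BCNF.
Within {AuthorID, BookID, DueDate, Publisher}: {AuthorID, Publisher}⁺ ∩ {AuthorID, BookID, DueDate, Publisher} = {AuthorID, DueDate, Publisher}, not the whole set, so AuthorID, Publisher -> DueDate violates BCNF; decompose into {AuthorID, DueDate, Publisher} and {AuthorID, BookID, Publisher}.
{AuthorID, DueDate, Publisher} is in BCNF.
{AuthorID, BookID, Publisher} is in BCNF.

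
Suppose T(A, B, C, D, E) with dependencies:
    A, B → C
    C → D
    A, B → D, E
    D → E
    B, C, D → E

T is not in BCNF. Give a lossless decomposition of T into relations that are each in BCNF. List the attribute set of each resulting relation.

Candidate key of the original relation: {A, B}.
In {A, B, C, D, E}, {C} is not a superkey ({C}⁺ restricted to this set is {C, D, E}), so split on C → D, E into {C, D, E} and {A, B, C}.
In {C, D, E}, {D} is not a superkey ({D}⁺ restricted to this set is {D, E}), so split on D → E into {D, E} and {C, D}.
{D, E}: every determinant is a superkey — BCNF.
{C, D}: every determinant is a superkey — BCNF.
{A, B, C}: every determinant is a superkey — BCNF.

{A, B, C}; {C, D}; {D, E}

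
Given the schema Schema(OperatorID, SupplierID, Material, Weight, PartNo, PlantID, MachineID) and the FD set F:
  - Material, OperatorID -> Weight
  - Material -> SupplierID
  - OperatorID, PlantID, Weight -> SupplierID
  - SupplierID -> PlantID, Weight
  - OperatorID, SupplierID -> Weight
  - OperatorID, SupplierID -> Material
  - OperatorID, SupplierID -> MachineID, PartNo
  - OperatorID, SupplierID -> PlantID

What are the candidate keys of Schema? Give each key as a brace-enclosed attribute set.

{OperatorID} never appears on the right of any FD, so every key must include it.
{Material, OperatorID}⁺ = {MachineID, Material, OperatorID, PartNo, PlantID, SupplierID, Weight}, which is every attribute, so {Material, OperatorID} is a candidate key.
{OperatorID, SupplierID}⁺ = {MachineID, Material, OperatorID, PartNo, PlantID, SupplierID, Weight}, which is every attribute, so {OperatorID, SupplierID} is a candidate key.
{OperatorID, PlantID, Weight}⁺ = {MachineID, Material, OperatorID, PartNo, PlantID, SupplierID, Weight}, which is every attribute, so {OperatorID, PlantID, Weight} is a candidate key.
No proper subset of any of these is a key, and no other minimal superkey exists.

{Material, OperatorID}, {OperatorID, PlantID, Weight}, {OperatorID, SupplierID}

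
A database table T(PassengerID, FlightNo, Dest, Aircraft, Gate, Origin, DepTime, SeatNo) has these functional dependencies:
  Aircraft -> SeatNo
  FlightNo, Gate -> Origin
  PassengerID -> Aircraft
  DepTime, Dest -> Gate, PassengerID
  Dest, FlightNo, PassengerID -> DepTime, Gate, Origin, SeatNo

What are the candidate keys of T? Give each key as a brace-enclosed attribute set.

Attributes never on any right-hand side: {Dest, FlightNo} — every candidate key must contain all of them.
{DepTime, Dest, FlightNo} is a candidate key since {DepTime, Dest, FlightNo}⁺ = {Aircraft, DepTime, Dest, FlightNo, Gate, Origin, PassengerID, SeatNo} covers every attribute.
{Dest, FlightNo, PassengerID} is a candidate key since {Dest, FlightNo, PassengerID}⁺ = {Aircraft, DepTime, Dest, FlightNo, Gate, Origin, PassengerID, SeatNo} covers every attribute.
These are minimal and exhaustive — every other superkey contains one of them.

{DepTime, Dest, FlightNo}, {Dest, FlightNo, PassengerID}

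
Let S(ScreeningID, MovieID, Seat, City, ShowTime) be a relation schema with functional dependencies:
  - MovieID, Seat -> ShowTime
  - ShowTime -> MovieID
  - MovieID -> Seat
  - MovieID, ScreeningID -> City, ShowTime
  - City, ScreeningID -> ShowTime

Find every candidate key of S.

Attributes never on any right-hand side: {ScreeningID} — every candidate key must contain it.
{City, ScreeningID}⁺ = {City, MovieID, ScreeningID, Seat, ShowTime}, which is every attribute, so {City, ScreeningID} is a candidate key.
{MovieID, ScreeningID}⁺ = {City, MovieID, ScreeningID, Seat, ShowTime}, which is every attribute, so {MovieID, ScreeningID} is a candidate key.
{ScreeningID, ShowTime}⁺ = {City, MovieID, ScreeningID, Seat, ShowTime}, which is every attribute, so {ScreeningID, ShowTime} is a candidate key.
No proper subset of any of these is a key, and no other minimal superkey exists.

{City, ScreeningID}, {MovieID, ScreeningID}, {ScreeningID, ShowTime}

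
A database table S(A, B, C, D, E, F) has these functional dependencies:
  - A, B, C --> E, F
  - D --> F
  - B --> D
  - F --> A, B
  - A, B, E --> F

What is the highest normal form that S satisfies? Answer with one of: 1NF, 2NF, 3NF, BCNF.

1NF

Candidate keys: {B, C}, {C, D}, {C, F}. Prime attributes: {B, C, D, F}.
D --> F breaks BCNF: {D}⁺ = {A, B, D, F}, so {D} is not a superkey.
Because {A} is non-prime and the left side of F --> A, B is not a superkey, the relation is not in 3NF.
{B} is a proper subset of the key {B, C}, and {B}⁺ contains the non-prime attribute {A} — a partial dependency, so 2NF is violated.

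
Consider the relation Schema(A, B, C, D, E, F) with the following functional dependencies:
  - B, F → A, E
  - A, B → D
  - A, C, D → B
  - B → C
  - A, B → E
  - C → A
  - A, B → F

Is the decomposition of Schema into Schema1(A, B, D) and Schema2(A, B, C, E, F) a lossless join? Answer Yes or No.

Common attributes: {A, B}; their closure is {A, B, C, D, E, F}.
This includes all of Schema1, so the common attributes are a superkey of Schema1 — the join is lossless.

Yes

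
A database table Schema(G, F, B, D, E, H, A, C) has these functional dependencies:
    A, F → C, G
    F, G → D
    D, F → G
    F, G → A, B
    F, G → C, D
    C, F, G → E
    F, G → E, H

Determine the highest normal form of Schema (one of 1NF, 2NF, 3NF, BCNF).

Candidate keys: {A, F}, {D, F}, {F, G}. Prime attributes: {A, D, F, G}.
The left-hand side of every FD is a superkey, so BCNF is satisfied.

BCNF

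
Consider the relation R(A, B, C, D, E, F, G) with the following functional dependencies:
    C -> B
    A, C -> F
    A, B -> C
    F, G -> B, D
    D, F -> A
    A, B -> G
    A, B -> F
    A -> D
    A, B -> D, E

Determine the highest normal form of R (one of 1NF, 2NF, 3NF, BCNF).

3NF

Candidate keys: {A, B}, {A, C}, {B, D, F}, {C, D, F}, {F, G}. Prime attributes: {A, B, C, D, F, G}.
For C -> B we have {C}⁺ = {B, C}; {C} is not a superkey, so BCNF fails.
Since {B} ⊆ prime attributes and every other non-superkey FD also has a prime right side, the schema is in 3NF.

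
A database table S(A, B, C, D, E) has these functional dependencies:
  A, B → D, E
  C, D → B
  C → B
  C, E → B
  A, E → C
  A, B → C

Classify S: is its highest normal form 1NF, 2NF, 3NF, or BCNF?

Candidate keys: {A, B}, {A, C}, {A, E}. Prime attributes: {A, B, C, E}.
For C, D → B we have {C, D}⁺ = {B, C, D}; {C, D} is not a superkey, so BCNF fails.
Its right-hand attributes {B} are all prime, as are those of every other non-superkey FD — the relation is in 3NF.

3NF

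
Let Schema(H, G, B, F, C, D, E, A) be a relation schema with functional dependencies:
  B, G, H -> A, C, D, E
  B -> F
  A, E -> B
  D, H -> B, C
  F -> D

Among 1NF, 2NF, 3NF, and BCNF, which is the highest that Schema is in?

1NF

Candidate keys: {A, E, G, H}, {B, G, H}, {D, G, H}, {F, G, H}. Prime attributes: {A, B, D, E, F, G, H}.
For B -> F we have {B}⁺ = {B, D, F}; {B} is not a superkey, so BCNF fails.
D, H -> B, C has non-prime {C} on the right and a non-superkey on the left, so 3NF fails.
{B, H} is a proper subset of the key {B, G, H}, and {B, H}⁺ contains the non-prime attribute {C} — a partial dependency, so 2NF is violated.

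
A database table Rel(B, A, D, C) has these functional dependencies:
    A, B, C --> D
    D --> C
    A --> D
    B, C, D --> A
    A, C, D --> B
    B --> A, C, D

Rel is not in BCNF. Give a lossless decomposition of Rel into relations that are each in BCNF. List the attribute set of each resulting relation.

{A, B, D}; {C, D}

Candidate keys of the original relation: {A}, {B}.
In {A, B, C, D}, {D} is not a superkey ({D}⁺ restricted to this set is {C, D}), so split on D --> C into {C, D} and {A, B, D}.
{C, D} has no BCNF violation.
{A, B, D} has no BCNF violation.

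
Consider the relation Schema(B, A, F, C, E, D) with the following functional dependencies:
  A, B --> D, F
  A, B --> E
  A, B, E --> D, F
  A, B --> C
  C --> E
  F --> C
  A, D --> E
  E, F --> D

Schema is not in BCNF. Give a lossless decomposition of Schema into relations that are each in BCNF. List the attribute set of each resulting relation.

Candidate key of the original relation: {A, B}.
{A, B, C, D, E, F}: {C} determines {C, E} here but is not a superkey — split on C --> E, giving {C, E} and {A, B, C, D, F}.
{C, E} has no BCNF violation.
{A, B, C, D, F}: {F} determines {C, D, F} here but is not a superkey — split on F --> C, D, giving {C, D, F} and {A, B, F}.
{C, D, F} has no BCNF violation.
{A, B, F} has no BCNF violation.

{A, B, F}; {C, D, F}; {C, E}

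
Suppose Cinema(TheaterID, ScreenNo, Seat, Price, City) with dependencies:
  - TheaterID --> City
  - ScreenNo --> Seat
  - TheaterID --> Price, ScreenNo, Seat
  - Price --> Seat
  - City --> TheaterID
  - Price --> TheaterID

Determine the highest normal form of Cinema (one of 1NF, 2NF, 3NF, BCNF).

Candidate keys: {City}, {Price}, {TheaterID}. Prime attributes: {City, Price, TheaterID}.
ScreenNo --> Seat: {ScreenNo}⁺ = {ScreenNo, Seat}, which is not all of the attributes, so the left side is not a superkey — BCNF is violated.
ScreenNo --> Seat determines the non-prime attribute {Seat} from a non-superkey — 3NF is violated.
Every candidate key is a single attribute, so no partial dependency is possible; 2NF holds.

2NF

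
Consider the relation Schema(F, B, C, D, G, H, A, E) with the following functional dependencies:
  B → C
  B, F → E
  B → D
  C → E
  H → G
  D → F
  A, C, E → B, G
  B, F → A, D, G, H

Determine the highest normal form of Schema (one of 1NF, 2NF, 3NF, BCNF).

Candidate keys: {A, C}, {B}. Prime attributes: {A, B, C}.
C → E breaks BCNF: {C}⁺ = {C, E}, so {C} is not a superkey.
C → E has non-prime {E} on the right and a non-superkey on the left, so 3NF fails.
Since {C} ⊂ {A, C} and {C}⁺ ⊇ {E} with {E} non-prime, there is a partial dependency; 2NF fails.

1NF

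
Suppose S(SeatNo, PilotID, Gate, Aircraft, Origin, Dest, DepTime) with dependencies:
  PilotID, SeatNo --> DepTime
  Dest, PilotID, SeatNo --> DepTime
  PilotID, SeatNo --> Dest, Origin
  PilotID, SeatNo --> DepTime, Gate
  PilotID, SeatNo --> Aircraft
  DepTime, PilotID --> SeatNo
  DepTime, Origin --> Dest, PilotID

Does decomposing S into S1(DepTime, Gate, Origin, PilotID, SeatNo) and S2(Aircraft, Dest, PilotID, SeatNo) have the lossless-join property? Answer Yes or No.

Yes

Common attributes: {PilotID, SeatNo}; their closure is {Aircraft, DepTime, Dest, Gate, Origin, PilotID, SeatNo}.
S1 is contained in that closure, so S1 ∩ S2 --> S1 holds and the join is lossless.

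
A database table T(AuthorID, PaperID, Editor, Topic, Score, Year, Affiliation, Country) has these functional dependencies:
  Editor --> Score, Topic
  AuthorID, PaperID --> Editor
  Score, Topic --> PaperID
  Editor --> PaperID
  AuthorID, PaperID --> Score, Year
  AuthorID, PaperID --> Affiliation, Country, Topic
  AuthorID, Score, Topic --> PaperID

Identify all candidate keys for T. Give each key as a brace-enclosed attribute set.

{AuthorID, Editor}, {AuthorID, PaperID}, {AuthorID, Score, Topic}

Attributes never on any right-hand side: {AuthorID} — every candidate key must contain it.
{AuthorID, Editor}⁺ = {Affiliation, AuthorID, Country, Editor, PaperID, Score, Topic, Year}, which is every attribute, so {AuthorID, Editor} is a candidate key.
{AuthorID, PaperID}⁺ = {Affiliation, AuthorID, Country, Editor, PaperID, Score, Topic, Year}, which is every attribute, so {AuthorID, PaperID} is a candidate key.
{AuthorID, Score, Topic}⁺ = {Affiliation, AuthorID, Country, Editor, PaperID, Score, Topic, Year}, which is every attribute, so {AuthorID, Score, Topic} is a candidate key.
No proper subset of any of these is a key, and no other minimal superkey exists.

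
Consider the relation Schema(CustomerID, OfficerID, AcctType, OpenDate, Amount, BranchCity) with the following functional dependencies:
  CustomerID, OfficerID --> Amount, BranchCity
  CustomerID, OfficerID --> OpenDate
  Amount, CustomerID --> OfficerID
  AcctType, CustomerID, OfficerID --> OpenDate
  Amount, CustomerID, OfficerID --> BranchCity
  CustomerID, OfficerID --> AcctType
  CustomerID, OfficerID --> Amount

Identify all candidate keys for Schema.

Attributes never on any right-hand side: {CustomerID} — every candidate key must contain it.
{Amount, CustomerID}⁺ = {AcctType, Amount, BranchCity, CustomerID, OfficerID, OpenDate}, which is every attribute, so {Amount, CustomerID} is a candidate key.
{CustomerID, OfficerID}⁺ = {AcctType, Amount, BranchCity, CustomerID, OfficerID, OpenDate}, which is every attribute, so {CustomerID, OfficerID} is a candidate key.
These are minimal and exhaustive — every other superkey contains one of them.

{Amount, CustomerID}, {CustomerID, OfficerID}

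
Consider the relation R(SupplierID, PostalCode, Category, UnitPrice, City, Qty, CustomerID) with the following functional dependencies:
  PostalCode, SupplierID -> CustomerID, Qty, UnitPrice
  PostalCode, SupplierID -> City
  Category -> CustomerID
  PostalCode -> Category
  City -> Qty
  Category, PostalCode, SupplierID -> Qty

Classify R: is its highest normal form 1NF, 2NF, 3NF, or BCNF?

Candidate key: {PostalCode, SupplierID}. Prime attributes: {PostalCode, SupplierID}.
Category -> CustomerID breaks BCNF: {Category}⁺ = {Category, CustomerID}, so {Category} is not a superkey.
Category -> CustomerID has non-prime {CustomerID} on the right and a non-superkey on the left, so 3NF fails.
The proper key subset {PostalCode} of {PostalCode, SupplierID} determines non-prime {Category, CustomerID}, so the relation is not even in 2NF.

1NF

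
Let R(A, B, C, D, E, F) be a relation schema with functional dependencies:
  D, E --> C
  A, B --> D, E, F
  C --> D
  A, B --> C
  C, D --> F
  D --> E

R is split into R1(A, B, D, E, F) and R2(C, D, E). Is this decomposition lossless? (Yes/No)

R1 ∩ R2 = {D, E}; its closure under F is {C, D, E, F}.
Since R2 ⊆ {C, D, E, F}, the intersection is a superkey of R2; the decomposition is lossless.

Yes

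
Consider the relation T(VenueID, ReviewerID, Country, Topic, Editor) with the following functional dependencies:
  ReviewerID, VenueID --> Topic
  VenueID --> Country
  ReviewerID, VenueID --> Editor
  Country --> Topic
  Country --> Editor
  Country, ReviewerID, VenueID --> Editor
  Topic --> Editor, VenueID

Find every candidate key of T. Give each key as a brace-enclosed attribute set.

No FD produces {ReviewerID}, so it must be in every candidate key.
{Country, ReviewerID}⁺ = {Country, Editor, ReviewerID, Topic, VenueID} — all of the relation — so {Country, ReviewerID} is a candidate key.
{ReviewerID, Topic}⁺ = {Country, Editor, ReviewerID, Topic, VenueID} — all of the relation — so {ReviewerID, Topic} is a candidate key.
{ReviewerID, VenueID}⁺ = {Country, Editor, ReviewerID, Topic, VenueID} — all of the relation — so {ReviewerID, VenueID} is a candidate key.
No proper subset of any of these is a key, and no other minimal superkey exists.

{Country, ReviewerID}, {ReviewerID, Topic}, {ReviewerID, VenueID}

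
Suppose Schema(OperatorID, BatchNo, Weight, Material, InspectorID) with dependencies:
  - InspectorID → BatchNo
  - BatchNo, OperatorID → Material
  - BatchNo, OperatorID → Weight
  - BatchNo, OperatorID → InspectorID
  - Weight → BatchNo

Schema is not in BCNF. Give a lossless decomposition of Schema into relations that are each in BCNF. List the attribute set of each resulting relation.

Candidate keys of the original relation: {BatchNo, OperatorID}, {InspectorID, OperatorID}, {OperatorID, Weight}.
{BatchNo, InspectorID, Material, OperatorID, Weight}: {InspectorID} determines {BatchNo, InspectorID} here but is not a superkey — split on InspectorID → BatchNo, giving {BatchNo, InspectorID} and {InspectorID, Material, OperatorID, Weight}.
{BatchNo, InspectorID} is in BCNF.
{InspectorID, Material, OperatorID, Weight} is in BCNF.

{BatchNo, InspectorID}; {InspectorID, Material, OperatorID, Weight}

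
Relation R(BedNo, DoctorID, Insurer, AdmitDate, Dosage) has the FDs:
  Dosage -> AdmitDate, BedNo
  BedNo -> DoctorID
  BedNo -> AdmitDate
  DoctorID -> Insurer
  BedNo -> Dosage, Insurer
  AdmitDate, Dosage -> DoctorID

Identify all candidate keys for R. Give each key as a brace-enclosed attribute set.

{BedNo}, {Dosage}

Closure of {BedNo} is {AdmitDate, BedNo, DoctorID, Dosage, Insurer}, the whole schema; {BedNo} is a candidate key.
Closure of {Dosage} is {AdmitDate, BedNo, DoctorID, Dosage, Insurer}, the whole schema; {Dosage} is a candidate key.
Any other superkey properly contains one of these, so there are no further candidate keys.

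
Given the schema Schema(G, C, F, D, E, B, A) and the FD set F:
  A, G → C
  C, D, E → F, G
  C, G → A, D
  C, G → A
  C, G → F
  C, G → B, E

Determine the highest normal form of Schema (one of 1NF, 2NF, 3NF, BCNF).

BCNF

Candidate keys: {A, G}, {C, D, E}, {C, G}. Prime attributes: {A, C, D, E, G}.
Every FD has a superkey on the left, so the relation is in BCNF.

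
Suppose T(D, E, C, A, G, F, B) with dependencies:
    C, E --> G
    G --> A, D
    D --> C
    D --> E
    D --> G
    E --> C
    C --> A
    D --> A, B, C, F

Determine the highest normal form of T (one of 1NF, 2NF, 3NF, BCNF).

2NF

Candidate keys: {D}, {E}, {G}. Prime attributes: {D, E, G}.
C --> A breaks BCNF: {C}⁺ = {A, C}, so {C} is not a superkey.
C --> A determines the non-prime attribute {A} from a non-superkey — 3NF is violated.
With only single-attribute keys there can be no partial dependency, so 2NF holds.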